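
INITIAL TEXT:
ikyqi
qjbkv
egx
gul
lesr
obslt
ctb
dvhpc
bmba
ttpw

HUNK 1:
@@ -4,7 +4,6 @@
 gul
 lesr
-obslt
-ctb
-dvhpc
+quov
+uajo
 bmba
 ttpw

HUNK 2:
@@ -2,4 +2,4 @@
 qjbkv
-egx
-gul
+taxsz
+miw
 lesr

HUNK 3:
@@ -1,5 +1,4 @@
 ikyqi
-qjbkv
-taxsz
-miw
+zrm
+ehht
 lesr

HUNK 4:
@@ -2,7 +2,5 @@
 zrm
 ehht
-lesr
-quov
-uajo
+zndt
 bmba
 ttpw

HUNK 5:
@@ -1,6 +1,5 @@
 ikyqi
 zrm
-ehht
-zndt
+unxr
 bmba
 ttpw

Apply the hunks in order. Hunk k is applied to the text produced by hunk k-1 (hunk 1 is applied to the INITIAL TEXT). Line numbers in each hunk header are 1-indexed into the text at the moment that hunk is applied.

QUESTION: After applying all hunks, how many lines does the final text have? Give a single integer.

Answer: 5

Derivation:
Hunk 1: at line 4 remove [obslt,ctb,dvhpc] add [quov,uajo] -> 9 lines: ikyqi qjbkv egx gul lesr quov uajo bmba ttpw
Hunk 2: at line 2 remove [egx,gul] add [taxsz,miw] -> 9 lines: ikyqi qjbkv taxsz miw lesr quov uajo bmba ttpw
Hunk 3: at line 1 remove [qjbkv,taxsz,miw] add [zrm,ehht] -> 8 lines: ikyqi zrm ehht lesr quov uajo bmba ttpw
Hunk 4: at line 2 remove [lesr,quov,uajo] add [zndt] -> 6 lines: ikyqi zrm ehht zndt bmba ttpw
Hunk 5: at line 1 remove [ehht,zndt] add [unxr] -> 5 lines: ikyqi zrm unxr bmba ttpw
Final line count: 5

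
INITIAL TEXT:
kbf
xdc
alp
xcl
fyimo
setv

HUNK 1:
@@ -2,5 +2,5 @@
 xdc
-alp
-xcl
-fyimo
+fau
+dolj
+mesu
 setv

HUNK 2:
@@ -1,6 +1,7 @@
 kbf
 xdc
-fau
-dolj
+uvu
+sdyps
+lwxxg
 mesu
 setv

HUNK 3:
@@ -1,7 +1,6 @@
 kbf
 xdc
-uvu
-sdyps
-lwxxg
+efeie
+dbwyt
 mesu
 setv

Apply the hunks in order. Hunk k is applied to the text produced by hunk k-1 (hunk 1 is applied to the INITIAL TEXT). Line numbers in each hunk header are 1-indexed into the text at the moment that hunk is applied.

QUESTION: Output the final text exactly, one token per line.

Hunk 1: at line 2 remove [alp,xcl,fyimo] add [fau,dolj,mesu] -> 6 lines: kbf xdc fau dolj mesu setv
Hunk 2: at line 1 remove [fau,dolj] add [uvu,sdyps,lwxxg] -> 7 lines: kbf xdc uvu sdyps lwxxg mesu setv
Hunk 3: at line 1 remove [uvu,sdyps,lwxxg] add [efeie,dbwyt] -> 6 lines: kbf xdc efeie dbwyt mesu setv

Answer: kbf
xdc
efeie
dbwyt
mesu
setv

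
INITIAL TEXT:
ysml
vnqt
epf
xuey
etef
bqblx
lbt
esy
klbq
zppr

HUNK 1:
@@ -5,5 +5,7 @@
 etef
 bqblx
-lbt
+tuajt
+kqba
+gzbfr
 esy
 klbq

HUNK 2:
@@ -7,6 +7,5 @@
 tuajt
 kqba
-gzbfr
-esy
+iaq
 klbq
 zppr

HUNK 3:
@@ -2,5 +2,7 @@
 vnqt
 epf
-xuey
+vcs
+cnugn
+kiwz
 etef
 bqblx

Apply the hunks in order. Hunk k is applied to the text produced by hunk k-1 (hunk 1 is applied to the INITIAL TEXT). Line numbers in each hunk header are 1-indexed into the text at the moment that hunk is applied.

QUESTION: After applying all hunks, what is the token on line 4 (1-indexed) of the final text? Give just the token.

Hunk 1: at line 5 remove [lbt] add [tuajt,kqba,gzbfr] -> 12 lines: ysml vnqt epf xuey etef bqblx tuajt kqba gzbfr esy klbq zppr
Hunk 2: at line 7 remove [gzbfr,esy] add [iaq] -> 11 lines: ysml vnqt epf xuey etef bqblx tuajt kqba iaq klbq zppr
Hunk 3: at line 2 remove [xuey] add [vcs,cnugn,kiwz] -> 13 lines: ysml vnqt epf vcs cnugn kiwz etef bqblx tuajt kqba iaq klbq zppr
Final line 4: vcs

Answer: vcs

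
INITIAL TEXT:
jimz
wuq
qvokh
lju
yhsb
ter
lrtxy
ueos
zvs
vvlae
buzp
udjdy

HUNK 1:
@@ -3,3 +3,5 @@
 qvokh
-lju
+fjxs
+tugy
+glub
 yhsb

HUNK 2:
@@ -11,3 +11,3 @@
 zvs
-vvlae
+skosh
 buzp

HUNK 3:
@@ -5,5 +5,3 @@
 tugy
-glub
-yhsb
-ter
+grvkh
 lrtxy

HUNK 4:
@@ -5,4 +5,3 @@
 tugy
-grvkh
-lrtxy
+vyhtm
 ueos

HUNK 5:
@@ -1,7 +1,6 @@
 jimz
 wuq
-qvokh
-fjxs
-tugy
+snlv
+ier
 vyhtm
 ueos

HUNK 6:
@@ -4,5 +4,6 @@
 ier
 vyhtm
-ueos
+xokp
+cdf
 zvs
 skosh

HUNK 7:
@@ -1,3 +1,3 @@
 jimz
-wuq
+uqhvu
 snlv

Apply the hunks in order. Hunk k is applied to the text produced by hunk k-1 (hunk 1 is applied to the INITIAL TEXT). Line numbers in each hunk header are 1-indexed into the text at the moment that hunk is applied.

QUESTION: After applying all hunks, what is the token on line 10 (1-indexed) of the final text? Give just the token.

Hunk 1: at line 3 remove [lju] add [fjxs,tugy,glub] -> 14 lines: jimz wuq qvokh fjxs tugy glub yhsb ter lrtxy ueos zvs vvlae buzp udjdy
Hunk 2: at line 11 remove [vvlae] add [skosh] -> 14 lines: jimz wuq qvokh fjxs tugy glub yhsb ter lrtxy ueos zvs skosh buzp udjdy
Hunk 3: at line 5 remove [glub,yhsb,ter] add [grvkh] -> 12 lines: jimz wuq qvokh fjxs tugy grvkh lrtxy ueos zvs skosh buzp udjdy
Hunk 4: at line 5 remove [grvkh,lrtxy] add [vyhtm] -> 11 lines: jimz wuq qvokh fjxs tugy vyhtm ueos zvs skosh buzp udjdy
Hunk 5: at line 1 remove [qvokh,fjxs,tugy] add [snlv,ier] -> 10 lines: jimz wuq snlv ier vyhtm ueos zvs skosh buzp udjdy
Hunk 6: at line 4 remove [ueos] add [xokp,cdf] -> 11 lines: jimz wuq snlv ier vyhtm xokp cdf zvs skosh buzp udjdy
Hunk 7: at line 1 remove [wuq] add [uqhvu] -> 11 lines: jimz uqhvu snlv ier vyhtm xokp cdf zvs skosh buzp udjdy
Final line 10: buzp

Answer: buzp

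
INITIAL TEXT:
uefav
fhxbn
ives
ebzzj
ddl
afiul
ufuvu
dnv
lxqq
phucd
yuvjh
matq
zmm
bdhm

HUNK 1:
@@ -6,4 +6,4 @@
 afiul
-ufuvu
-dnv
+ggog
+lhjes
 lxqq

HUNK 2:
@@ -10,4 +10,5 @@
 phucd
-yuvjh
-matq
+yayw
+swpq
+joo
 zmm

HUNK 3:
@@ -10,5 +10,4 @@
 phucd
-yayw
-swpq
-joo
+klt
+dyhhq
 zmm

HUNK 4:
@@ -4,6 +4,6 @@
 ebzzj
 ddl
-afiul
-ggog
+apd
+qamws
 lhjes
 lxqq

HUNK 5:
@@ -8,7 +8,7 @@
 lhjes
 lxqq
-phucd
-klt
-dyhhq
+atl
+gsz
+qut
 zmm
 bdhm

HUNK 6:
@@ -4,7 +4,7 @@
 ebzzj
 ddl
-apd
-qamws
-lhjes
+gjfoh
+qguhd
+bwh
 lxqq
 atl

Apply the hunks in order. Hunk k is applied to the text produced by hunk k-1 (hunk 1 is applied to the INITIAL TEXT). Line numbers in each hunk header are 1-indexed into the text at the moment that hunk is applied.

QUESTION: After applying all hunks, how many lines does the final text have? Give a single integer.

Hunk 1: at line 6 remove [ufuvu,dnv] add [ggog,lhjes] -> 14 lines: uefav fhxbn ives ebzzj ddl afiul ggog lhjes lxqq phucd yuvjh matq zmm bdhm
Hunk 2: at line 10 remove [yuvjh,matq] add [yayw,swpq,joo] -> 15 lines: uefav fhxbn ives ebzzj ddl afiul ggog lhjes lxqq phucd yayw swpq joo zmm bdhm
Hunk 3: at line 10 remove [yayw,swpq,joo] add [klt,dyhhq] -> 14 lines: uefav fhxbn ives ebzzj ddl afiul ggog lhjes lxqq phucd klt dyhhq zmm bdhm
Hunk 4: at line 4 remove [afiul,ggog] add [apd,qamws] -> 14 lines: uefav fhxbn ives ebzzj ddl apd qamws lhjes lxqq phucd klt dyhhq zmm bdhm
Hunk 5: at line 8 remove [phucd,klt,dyhhq] add [atl,gsz,qut] -> 14 lines: uefav fhxbn ives ebzzj ddl apd qamws lhjes lxqq atl gsz qut zmm bdhm
Hunk 6: at line 4 remove [apd,qamws,lhjes] add [gjfoh,qguhd,bwh] -> 14 lines: uefav fhxbn ives ebzzj ddl gjfoh qguhd bwh lxqq atl gsz qut zmm bdhm
Final line count: 14

Answer: 14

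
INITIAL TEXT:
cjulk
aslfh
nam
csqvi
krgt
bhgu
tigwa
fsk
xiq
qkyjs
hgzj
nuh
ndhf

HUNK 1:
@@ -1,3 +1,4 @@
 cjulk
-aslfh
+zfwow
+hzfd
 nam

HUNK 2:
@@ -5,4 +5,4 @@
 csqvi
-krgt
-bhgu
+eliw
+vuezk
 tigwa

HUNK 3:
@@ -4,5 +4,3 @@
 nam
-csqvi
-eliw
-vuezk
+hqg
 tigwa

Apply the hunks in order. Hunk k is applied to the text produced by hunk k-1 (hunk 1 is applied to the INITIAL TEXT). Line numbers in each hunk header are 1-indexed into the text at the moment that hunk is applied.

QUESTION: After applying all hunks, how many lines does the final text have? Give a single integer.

Hunk 1: at line 1 remove [aslfh] add [zfwow,hzfd] -> 14 lines: cjulk zfwow hzfd nam csqvi krgt bhgu tigwa fsk xiq qkyjs hgzj nuh ndhf
Hunk 2: at line 5 remove [krgt,bhgu] add [eliw,vuezk] -> 14 lines: cjulk zfwow hzfd nam csqvi eliw vuezk tigwa fsk xiq qkyjs hgzj nuh ndhf
Hunk 3: at line 4 remove [csqvi,eliw,vuezk] add [hqg] -> 12 lines: cjulk zfwow hzfd nam hqg tigwa fsk xiq qkyjs hgzj nuh ndhf
Final line count: 12

Answer: 12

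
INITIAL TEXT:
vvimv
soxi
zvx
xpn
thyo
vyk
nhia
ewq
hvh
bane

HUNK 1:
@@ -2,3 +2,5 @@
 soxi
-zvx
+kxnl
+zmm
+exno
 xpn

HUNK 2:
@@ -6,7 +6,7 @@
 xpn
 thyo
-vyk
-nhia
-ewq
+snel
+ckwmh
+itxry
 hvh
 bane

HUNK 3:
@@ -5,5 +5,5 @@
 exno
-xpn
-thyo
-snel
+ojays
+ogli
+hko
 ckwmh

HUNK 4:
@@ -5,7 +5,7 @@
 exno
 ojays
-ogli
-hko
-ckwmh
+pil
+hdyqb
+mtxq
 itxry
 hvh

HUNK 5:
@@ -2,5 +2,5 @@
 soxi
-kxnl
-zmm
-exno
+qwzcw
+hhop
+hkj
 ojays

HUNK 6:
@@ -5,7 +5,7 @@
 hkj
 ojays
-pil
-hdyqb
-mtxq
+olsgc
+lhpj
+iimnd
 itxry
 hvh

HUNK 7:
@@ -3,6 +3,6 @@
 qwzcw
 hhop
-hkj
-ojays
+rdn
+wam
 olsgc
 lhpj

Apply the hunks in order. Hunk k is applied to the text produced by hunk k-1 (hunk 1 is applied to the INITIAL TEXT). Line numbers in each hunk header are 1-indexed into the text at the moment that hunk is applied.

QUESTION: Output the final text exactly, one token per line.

Hunk 1: at line 2 remove [zvx] add [kxnl,zmm,exno] -> 12 lines: vvimv soxi kxnl zmm exno xpn thyo vyk nhia ewq hvh bane
Hunk 2: at line 6 remove [vyk,nhia,ewq] add [snel,ckwmh,itxry] -> 12 lines: vvimv soxi kxnl zmm exno xpn thyo snel ckwmh itxry hvh bane
Hunk 3: at line 5 remove [xpn,thyo,snel] add [ojays,ogli,hko] -> 12 lines: vvimv soxi kxnl zmm exno ojays ogli hko ckwmh itxry hvh bane
Hunk 4: at line 5 remove [ogli,hko,ckwmh] add [pil,hdyqb,mtxq] -> 12 lines: vvimv soxi kxnl zmm exno ojays pil hdyqb mtxq itxry hvh bane
Hunk 5: at line 2 remove [kxnl,zmm,exno] add [qwzcw,hhop,hkj] -> 12 lines: vvimv soxi qwzcw hhop hkj ojays pil hdyqb mtxq itxry hvh bane
Hunk 6: at line 5 remove [pil,hdyqb,mtxq] add [olsgc,lhpj,iimnd] -> 12 lines: vvimv soxi qwzcw hhop hkj ojays olsgc lhpj iimnd itxry hvh bane
Hunk 7: at line 3 remove [hkj,ojays] add [rdn,wam] -> 12 lines: vvimv soxi qwzcw hhop rdn wam olsgc lhpj iimnd itxry hvh bane

Answer: vvimv
soxi
qwzcw
hhop
rdn
wam
olsgc
lhpj
iimnd
itxry
hvh
bane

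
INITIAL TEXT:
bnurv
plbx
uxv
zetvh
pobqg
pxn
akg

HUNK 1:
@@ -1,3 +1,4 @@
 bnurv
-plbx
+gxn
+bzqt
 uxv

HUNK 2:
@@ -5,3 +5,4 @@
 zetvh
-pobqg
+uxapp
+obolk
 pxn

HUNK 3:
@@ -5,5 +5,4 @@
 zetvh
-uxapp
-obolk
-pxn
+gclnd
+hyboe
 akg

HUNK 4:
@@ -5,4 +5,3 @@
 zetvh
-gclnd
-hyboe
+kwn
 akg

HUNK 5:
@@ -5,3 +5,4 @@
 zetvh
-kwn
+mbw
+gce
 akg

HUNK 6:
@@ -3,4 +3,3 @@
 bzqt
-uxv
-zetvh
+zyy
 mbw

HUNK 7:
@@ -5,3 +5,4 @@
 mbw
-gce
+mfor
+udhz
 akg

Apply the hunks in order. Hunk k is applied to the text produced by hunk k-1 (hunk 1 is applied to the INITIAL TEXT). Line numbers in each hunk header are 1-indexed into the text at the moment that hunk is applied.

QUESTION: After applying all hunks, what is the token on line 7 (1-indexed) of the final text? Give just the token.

Answer: udhz

Derivation:
Hunk 1: at line 1 remove [plbx] add [gxn,bzqt] -> 8 lines: bnurv gxn bzqt uxv zetvh pobqg pxn akg
Hunk 2: at line 5 remove [pobqg] add [uxapp,obolk] -> 9 lines: bnurv gxn bzqt uxv zetvh uxapp obolk pxn akg
Hunk 3: at line 5 remove [uxapp,obolk,pxn] add [gclnd,hyboe] -> 8 lines: bnurv gxn bzqt uxv zetvh gclnd hyboe akg
Hunk 4: at line 5 remove [gclnd,hyboe] add [kwn] -> 7 lines: bnurv gxn bzqt uxv zetvh kwn akg
Hunk 5: at line 5 remove [kwn] add [mbw,gce] -> 8 lines: bnurv gxn bzqt uxv zetvh mbw gce akg
Hunk 6: at line 3 remove [uxv,zetvh] add [zyy] -> 7 lines: bnurv gxn bzqt zyy mbw gce akg
Hunk 7: at line 5 remove [gce] add [mfor,udhz] -> 8 lines: bnurv gxn bzqt zyy mbw mfor udhz akg
Final line 7: udhz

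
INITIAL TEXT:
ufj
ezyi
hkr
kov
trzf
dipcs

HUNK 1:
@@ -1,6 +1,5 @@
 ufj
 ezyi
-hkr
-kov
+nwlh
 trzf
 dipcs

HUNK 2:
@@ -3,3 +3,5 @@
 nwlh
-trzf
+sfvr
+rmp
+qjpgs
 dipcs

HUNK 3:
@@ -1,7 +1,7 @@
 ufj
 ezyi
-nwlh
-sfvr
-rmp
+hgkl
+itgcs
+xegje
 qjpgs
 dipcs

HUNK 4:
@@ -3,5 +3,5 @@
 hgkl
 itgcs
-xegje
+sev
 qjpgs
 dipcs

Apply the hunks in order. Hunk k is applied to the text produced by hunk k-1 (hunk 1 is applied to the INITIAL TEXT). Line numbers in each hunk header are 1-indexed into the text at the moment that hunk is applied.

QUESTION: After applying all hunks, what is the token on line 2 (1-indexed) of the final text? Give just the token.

Answer: ezyi

Derivation:
Hunk 1: at line 1 remove [hkr,kov] add [nwlh] -> 5 lines: ufj ezyi nwlh trzf dipcs
Hunk 2: at line 3 remove [trzf] add [sfvr,rmp,qjpgs] -> 7 lines: ufj ezyi nwlh sfvr rmp qjpgs dipcs
Hunk 3: at line 1 remove [nwlh,sfvr,rmp] add [hgkl,itgcs,xegje] -> 7 lines: ufj ezyi hgkl itgcs xegje qjpgs dipcs
Hunk 4: at line 3 remove [xegje] add [sev] -> 7 lines: ufj ezyi hgkl itgcs sev qjpgs dipcs
Final line 2: ezyi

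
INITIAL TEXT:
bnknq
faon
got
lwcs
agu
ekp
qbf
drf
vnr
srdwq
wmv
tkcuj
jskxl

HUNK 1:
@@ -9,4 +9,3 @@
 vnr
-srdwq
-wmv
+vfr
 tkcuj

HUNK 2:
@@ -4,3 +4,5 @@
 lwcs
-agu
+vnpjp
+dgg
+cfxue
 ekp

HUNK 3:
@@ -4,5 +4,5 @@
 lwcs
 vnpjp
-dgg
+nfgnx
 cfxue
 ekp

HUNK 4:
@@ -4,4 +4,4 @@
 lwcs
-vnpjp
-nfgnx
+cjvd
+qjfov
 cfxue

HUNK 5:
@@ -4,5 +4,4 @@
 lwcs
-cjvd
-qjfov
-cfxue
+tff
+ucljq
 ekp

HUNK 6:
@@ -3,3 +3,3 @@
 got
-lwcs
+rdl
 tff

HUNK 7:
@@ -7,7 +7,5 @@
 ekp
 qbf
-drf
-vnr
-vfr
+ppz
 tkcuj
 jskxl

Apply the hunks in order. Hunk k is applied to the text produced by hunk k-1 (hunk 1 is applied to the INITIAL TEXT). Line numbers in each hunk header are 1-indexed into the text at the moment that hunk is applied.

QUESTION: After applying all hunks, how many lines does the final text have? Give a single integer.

Hunk 1: at line 9 remove [srdwq,wmv] add [vfr] -> 12 lines: bnknq faon got lwcs agu ekp qbf drf vnr vfr tkcuj jskxl
Hunk 2: at line 4 remove [agu] add [vnpjp,dgg,cfxue] -> 14 lines: bnknq faon got lwcs vnpjp dgg cfxue ekp qbf drf vnr vfr tkcuj jskxl
Hunk 3: at line 4 remove [dgg] add [nfgnx] -> 14 lines: bnknq faon got lwcs vnpjp nfgnx cfxue ekp qbf drf vnr vfr tkcuj jskxl
Hunk 4: at line 4 remove [vnpjp,nfgnx] add [cjvd,qjfov] -> 14 lines: bnknq faon got lwcs cjvd qjfov cfxue ekp qbf drf vnr vfr tkcuj jskxl
Hunk 5: at line 4 remove [cjvd,qjfov,cfxue] add [tff,ucljq] -> 13 lines: bnknq faon got lwcs tff ucljq ekp qbf drf vnr vfr tkcuj jskxl
Hunk 6: at line 3 remove [lwcs] add [rdl] -> 13 lines: bnknq faon got rdl tff ucljq ekp qbf drf vnr vfr tkcuj jskxl
Hunk 7: at line 7 remove [drf,vnr,vfr] add [ppz] -> 11 lines: bnknq faon got rdl tff ucljq ekp qbf ppz tkcuj jskxl
Final line count: 11

Answer: 11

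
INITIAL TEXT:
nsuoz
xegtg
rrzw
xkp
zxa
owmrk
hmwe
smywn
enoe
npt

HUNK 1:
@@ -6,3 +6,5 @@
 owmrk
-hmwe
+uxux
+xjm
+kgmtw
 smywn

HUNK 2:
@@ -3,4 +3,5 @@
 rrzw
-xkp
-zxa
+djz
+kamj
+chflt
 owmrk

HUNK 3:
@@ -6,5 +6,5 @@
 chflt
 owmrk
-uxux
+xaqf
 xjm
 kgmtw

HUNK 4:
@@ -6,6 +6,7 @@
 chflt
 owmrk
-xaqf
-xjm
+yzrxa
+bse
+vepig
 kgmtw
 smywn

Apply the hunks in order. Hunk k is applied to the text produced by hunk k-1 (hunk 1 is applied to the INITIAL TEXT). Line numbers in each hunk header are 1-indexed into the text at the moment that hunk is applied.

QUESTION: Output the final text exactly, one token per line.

Hunk 1: at line 6 remove [hmwe] add [uxux,xjm,kgmtw] -> 12 lines: nsuoz xegtg rrzw xkp zxa owmrk uxux xjm kgmtw smywn enoe npt
Hunk 2: at line 3 remove [xkp,zxa] add [djz,kamj,chflt] -> 13 lines: nsuoz xegtg rrzw djz kamj chflt owmrk uxux xjm kgmtw smywn enoe npt
Hunk 3: at line 6 remove [uxux] add [xaqf] -> 13 lines: nsuoz xegtg rrzw djz kamj chflt owmrk xaqf xjm kgmtw smywn enoe npt
Hunk 4: at line 6 remove [xaqf,xjm] add [yzrxa,bse,vepig] -> 14 lines: nsuoz xegtg rrzw djz kamj chflt owmrk yzrxa bse vepig kgmtw smywn enoe npt

Answer: nsuoz
xegtg
rrzw
djz
kamj
chflt
owmrk
yzrxa
bse
vepig
kgmtw
smywn
enoe
npt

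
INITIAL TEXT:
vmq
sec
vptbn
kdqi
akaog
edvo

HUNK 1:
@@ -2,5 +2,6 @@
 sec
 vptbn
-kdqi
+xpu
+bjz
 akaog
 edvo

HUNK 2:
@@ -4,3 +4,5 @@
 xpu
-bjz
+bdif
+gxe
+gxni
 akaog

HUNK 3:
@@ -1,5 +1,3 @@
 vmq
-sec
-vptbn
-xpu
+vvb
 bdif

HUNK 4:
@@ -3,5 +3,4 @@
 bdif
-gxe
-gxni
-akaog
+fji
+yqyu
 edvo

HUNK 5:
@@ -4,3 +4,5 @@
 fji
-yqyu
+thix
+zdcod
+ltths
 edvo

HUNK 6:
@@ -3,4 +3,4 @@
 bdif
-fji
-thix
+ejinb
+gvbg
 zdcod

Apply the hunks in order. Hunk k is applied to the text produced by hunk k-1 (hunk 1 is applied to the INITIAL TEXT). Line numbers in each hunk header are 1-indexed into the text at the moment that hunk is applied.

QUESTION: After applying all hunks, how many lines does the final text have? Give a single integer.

Hunk 1: at line 2 remove [kdqi] add [xpu,bjz] -> 7 lines: vmq sec vptbn xpu bjz akaog edvo
Hunk 2: at line 4 remove [bjz] add [bdif,gxe,gxni] -> 9 lines: vmq sec vptbn xpu bdif gxe gxni akaog edvo
Hunk 3: at line 1 remove [sec,vptbn,xpu] add [vvb] -> 7 lines: vmq vvb bdif gxe gxni akaog edvo
Hunk 4: at line 3 remove [gxe,gxni,akaog] add [fji,yqyu] -> 6 lines: vmq vvb bdif fji yqyu edvo
Hunk 5: at line 4 remove [yqyu] add [thix,zdcod,ltths] -> 8 lines: vmq vvb bdif fji thix zdcod ltths edvo
Hunk 6: at line 3 remove [fji,thix] add [ejinb,gvbg] -> 8 lines: vmq vvb bdif ejinb gvbg zdcod ltths edvo
Final line count: 8

Answer: 8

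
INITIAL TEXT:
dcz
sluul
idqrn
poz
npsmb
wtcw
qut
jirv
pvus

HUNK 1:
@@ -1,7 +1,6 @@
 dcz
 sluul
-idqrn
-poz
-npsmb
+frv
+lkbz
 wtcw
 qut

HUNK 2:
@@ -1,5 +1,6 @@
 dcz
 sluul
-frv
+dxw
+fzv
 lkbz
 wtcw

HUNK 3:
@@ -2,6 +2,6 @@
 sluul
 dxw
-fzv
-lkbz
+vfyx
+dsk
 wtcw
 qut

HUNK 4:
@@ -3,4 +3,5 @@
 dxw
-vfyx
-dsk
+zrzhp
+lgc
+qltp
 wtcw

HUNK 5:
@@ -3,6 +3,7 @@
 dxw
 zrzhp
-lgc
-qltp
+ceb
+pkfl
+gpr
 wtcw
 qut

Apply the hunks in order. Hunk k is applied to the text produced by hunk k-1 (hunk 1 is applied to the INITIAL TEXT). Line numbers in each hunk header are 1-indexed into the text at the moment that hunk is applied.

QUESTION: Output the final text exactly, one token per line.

Answer: dcz
sluul
dxw
zrzhp
ceb
pkfl
gpr
wtcw
qut
jirv
pvus

Derivation:
Hunk 1: at line 1 remove [idqrn,poz,npsmb] add [frv,lkbz] -> 8 lines: dcz sluul frv lkbz wtcw qut jirv pvus
Hunk 2: at line 1 remove [frv] add [dxw,fzv] -> 9 lines: dcz sluul dxw fzv lkbz wtcw qut jirv pvus
Hunk 3: at line 2 remove [fzv,lkbz] add [vfyx,dsk] -> 9 lines: dcz sluul dxw vfyx dsk wtcw qut jirv pvus
Hunk 4: at line 3 remove [vfyx,dsk] add [zrzhp,lgc,qltp] -> 10 lines: dcz sluul dxw zrzhp lgc qltp wtcw qut jirv pvus
Hunk 5: at line 3 remove [lgc,qltp] add [ceb,pkfl,gpr] -> 11 lines: dcz sluul dxw zrzhp ceb pkfl gpr wtcw qut jirv pvus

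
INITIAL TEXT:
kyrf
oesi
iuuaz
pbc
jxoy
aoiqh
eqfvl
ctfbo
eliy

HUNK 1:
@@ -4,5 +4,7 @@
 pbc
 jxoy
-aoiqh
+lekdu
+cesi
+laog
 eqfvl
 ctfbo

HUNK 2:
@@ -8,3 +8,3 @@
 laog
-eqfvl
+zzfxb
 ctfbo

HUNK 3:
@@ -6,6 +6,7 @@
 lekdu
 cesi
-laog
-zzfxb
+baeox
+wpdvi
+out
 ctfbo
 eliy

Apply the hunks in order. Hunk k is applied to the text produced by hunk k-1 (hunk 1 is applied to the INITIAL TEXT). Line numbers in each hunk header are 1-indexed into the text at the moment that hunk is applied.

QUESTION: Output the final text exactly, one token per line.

Hunk 1: at line 4 remove [aoiqh] add [lekdu,cesi,laog] -> 11 lines: kyrf oesi iuuaz pbc jxoy lekdu cesi laog eqfvl ctfbo eliy
Hunk 2: at line 8 remove [eqfvl] add [zzfxb] -> 11 lines: kyrf oesi iuuaz pbc jxoy lekdu cesi laog zzfxb ctfbo eliy
Hunk 3: at line 6 remove [laog,zzfxb] add [baeox,wpdvi,out] -> 12 lines: kyrf oesi iuuaz pbc jxoy lekdu cesi baeox wpdvi out ctfbo eliy

Answer: kyrf
oesi
iuuaz
pbc
jxoy
lekdu
cesi
baeox
wpdvi
out
ctfbo
eliy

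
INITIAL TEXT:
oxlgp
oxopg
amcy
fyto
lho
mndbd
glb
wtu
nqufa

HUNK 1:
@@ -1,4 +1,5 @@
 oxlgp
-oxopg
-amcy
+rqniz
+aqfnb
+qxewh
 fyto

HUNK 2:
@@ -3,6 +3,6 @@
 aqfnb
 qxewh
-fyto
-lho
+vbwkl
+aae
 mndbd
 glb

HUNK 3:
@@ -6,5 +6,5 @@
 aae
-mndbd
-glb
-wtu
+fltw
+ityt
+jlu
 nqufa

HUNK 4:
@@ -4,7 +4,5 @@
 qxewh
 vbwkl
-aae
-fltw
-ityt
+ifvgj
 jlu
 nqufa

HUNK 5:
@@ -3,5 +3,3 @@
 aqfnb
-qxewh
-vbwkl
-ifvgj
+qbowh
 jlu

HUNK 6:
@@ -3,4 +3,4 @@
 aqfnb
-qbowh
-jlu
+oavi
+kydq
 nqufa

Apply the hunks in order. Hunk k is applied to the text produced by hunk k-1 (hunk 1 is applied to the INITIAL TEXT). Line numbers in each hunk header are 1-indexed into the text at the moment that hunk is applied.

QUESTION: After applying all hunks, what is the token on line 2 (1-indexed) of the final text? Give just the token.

Hunk 1: at line 1 remove [oxopg,amcy] add [rqniz,aqfnb,qxewh] -> 10 lines: oxlgp rqniz aqfnb qxewh fyto lho mndbd glb wtu nqufa
Hunk 2: at line 3 remove [fyto,lho] add [vbwkl,aae] -> 10 lines: oxlgp rqniz aqfnb qxewh vbwkl aae mndbd glb wtu nqufa
Hunk 3: at line 6 remove [mndbd,glb,wtu] add [fltw,ityt,jlu] -> 10 lines: oxlgp rqniz aqfnb qxewh vbwkl aae fltw ityt jlu nqufa
Hunk 4: at line 4 remove [aae,fltw,ityt] add [ifvgj] -> 8 lines: oxlgp rqniz aqfnb qxewh vbwkl ifvgj jlu nqufa
Hunk 5: at line 3 remove [qxewh,vbwkl,ifvgj] add [qbowh] -> 6 lines: oxlgp rqniz aqfnb qbowh jlu nqufa
Hunk 6: at line 3 remove [qbowh,jlu] add [oavi,kydq] -> 6 lines: oxlgp rqniz aqfnb oavi kydq nqufa
Final line 2: rqniz

Answer: rqniz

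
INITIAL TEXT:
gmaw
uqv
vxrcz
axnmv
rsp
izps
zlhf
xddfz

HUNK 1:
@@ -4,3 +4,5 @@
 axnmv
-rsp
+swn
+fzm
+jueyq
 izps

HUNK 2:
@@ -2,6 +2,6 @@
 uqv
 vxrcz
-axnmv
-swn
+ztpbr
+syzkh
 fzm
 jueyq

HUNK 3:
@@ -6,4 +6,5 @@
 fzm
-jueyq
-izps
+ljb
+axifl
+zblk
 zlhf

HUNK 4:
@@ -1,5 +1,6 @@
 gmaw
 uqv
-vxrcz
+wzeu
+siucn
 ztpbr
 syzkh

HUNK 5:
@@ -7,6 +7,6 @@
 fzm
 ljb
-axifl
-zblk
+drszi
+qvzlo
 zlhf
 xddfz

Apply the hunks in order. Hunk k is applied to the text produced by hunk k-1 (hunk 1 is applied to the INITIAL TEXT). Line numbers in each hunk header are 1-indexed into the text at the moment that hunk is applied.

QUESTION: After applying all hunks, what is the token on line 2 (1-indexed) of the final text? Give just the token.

Hunk 1: at line 4 remove [rsp] add [swn,fzm,jueyq] -> 10 lines: gmaw uqv vxrcz axnmv swn fzm jueyq izps zlhf xddfz
Hunk 2: at line 2 remove [axnmv,swn] add [ztpbr,syzkh] -> 10 lines: gmaw uqv vxrcz ztpbr syzkh fzm jueyq izps zlhf xddfz
Hunk 3: at line 6 remove [jueyq,izps] add [ljb,axifl,zblk] -> 11 lines: gmaw uqv vxrcz ztpbr syzkh fzm ljb axifl zblk zlhf xddfz
Hunk 4: at line 1 remove [vxrcz] add [wzeu,siucn] -> 12 lines: gmaw uqv wzeu siucn ztpbr syzkh fzm ljb axifl zblk zlhf xddfz
Hunk 5: at line 7 remove [axifl,zblk] add [drszi,qvzlo] -> 12 lines: gmaw uqv wzeu siucn ztpbr syzkh fzm ljb drszi qvzlo zlhf xddfz
Final line 2: uqv

Answer: uqv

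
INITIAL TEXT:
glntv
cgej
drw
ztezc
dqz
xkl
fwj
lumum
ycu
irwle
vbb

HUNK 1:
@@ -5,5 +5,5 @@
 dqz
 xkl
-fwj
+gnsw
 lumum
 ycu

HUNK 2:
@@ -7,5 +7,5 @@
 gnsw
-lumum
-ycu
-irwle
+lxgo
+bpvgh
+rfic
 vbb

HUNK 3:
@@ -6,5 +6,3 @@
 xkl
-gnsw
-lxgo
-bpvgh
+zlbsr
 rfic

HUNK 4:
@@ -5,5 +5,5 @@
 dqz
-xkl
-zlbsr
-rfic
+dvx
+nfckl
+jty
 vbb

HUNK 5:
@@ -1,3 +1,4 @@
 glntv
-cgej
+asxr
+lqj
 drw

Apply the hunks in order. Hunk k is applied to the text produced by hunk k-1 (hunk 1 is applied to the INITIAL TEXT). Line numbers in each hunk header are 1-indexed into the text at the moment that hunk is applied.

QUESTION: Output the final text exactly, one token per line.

Hunk 1: at line 5 remove [fwj] add [gnsw] -> 11 lines: glntv cgej drw ztezc dqz xkl gnsw lumum ycu irwle vbb
Hunk 2: at line 7 remove [lumum,ycu,irwle] add [lxgo,bpvgh,rfic] -> 11 lines: glntv cgej drw ztezc dqz xkl gnsw lxgo bpvgh rfic vbb
Hunk 3: at line 6 remove [gnsw,lxgo,bpvgh] add [zlbsr] -> 9 lines: glntv cgej drw ztezc dqz xkl zlbsr rfic vbb
Hunk 4: at line 5 remove [xkl,zlbsr,rfic] add [dvx,nfckl,jty] -> 9 lines: glntv cgej drw ztezc dqz dvx nfckl jty vbb
Hunk 5: at line 1 remove [cgej] add [asxr,lqj] -> 10 lines: glntv asxr lqj drw ztezc dqz dvx nfckl jty vbb

Answer: glntv
asxr
lqj
drw
ztezc
dqz
dvx
nfckl
jty
vbb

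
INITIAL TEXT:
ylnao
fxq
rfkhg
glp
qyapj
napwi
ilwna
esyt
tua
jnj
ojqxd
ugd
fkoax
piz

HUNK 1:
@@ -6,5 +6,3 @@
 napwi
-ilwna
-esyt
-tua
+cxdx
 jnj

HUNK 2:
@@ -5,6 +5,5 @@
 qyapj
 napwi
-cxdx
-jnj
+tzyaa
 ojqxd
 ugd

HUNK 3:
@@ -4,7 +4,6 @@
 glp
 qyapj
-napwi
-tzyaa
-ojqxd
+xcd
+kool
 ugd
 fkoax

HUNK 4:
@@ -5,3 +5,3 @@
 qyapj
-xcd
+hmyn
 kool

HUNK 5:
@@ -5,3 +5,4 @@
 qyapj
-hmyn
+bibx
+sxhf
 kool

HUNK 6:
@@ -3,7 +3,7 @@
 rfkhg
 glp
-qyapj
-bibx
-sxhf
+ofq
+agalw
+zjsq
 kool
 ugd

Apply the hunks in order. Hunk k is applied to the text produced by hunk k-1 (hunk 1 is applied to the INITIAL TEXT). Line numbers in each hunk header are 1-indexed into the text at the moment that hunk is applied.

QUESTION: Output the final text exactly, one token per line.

Answer: ylnao
fxq
rfkhg
glp
ofq
agalw
zjsq
kool
ugd
fkoax
piz

Derivation:
Hunk 1: at line 6 remove [ilwna,esyt,tua] add [cxdx] -> 12 lines: ylnao fxq rfkhg glp qyapj napwi cxdx jnj ojqxd ugd fkoax piz
Hunk 2: at line 5 remove [cxdx,jnj] add [tzyaa] -> 11 lines: ylnao fxq rfkhg glp qyapj napwi tzyaa ojqxd ugd fkoax piz
Hunk 3: at line 4 remove [napwi,tzyaa,ojqxd] add [xcd,kool] -> 10 lines: ylnao fxq rfkhg glp qyapj xcd kool ugd fkoax piz
Hunk 4: at line 5 remove [xcd] add [hmyn] -> 10 lines: ylnao fxq rfkhg glp qyapj hmyn kool ugd fkoax piz
Hunk 5: at line 5 remove [hmyn] add [bibx,sxhf] -> 11 lines: ylnao fxq rfkhg glp qyapj bibx sxhf kool ugd fkoax piz
Hunk 6: at line 3 remove [qyapj,bibx,sxhf] add [ofq,agalw,zjsq] -> 11 lines: ylnao fxq rfkhg glp ofq agalw zjsq kool ugd fkoax piz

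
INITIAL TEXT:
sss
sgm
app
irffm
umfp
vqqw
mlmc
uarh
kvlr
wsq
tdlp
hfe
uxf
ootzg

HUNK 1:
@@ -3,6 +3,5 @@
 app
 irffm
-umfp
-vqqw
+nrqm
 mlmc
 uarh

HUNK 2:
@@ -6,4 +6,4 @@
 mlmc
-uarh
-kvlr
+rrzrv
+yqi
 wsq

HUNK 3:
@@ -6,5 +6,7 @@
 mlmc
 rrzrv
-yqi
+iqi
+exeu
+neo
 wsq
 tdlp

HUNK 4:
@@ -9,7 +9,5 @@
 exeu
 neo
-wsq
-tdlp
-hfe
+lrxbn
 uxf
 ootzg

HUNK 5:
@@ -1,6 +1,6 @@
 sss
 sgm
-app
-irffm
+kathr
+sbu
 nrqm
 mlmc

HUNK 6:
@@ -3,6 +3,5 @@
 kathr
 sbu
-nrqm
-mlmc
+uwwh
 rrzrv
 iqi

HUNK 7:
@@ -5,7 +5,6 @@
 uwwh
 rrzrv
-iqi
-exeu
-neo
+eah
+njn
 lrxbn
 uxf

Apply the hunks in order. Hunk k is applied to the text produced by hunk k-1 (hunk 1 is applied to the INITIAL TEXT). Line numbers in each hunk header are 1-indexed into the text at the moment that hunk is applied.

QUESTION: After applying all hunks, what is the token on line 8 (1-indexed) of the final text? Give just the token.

Hunk 1: at line 3 remove [umfp,vqqw] add [nrqm] -> 13 lines: sss sgm app irffm nrqm mlmc uarh kvlr wsq tdlp hfe uxf ootzg
Hunk 2: at line 6 remove [uarh,kvlr] add [rrzrv,yqi] -> 13 lines: sss sgm app irffm nrqm mlmc rrzrv yqi wsq tdlp hfe uxf ootzg
Hunk 3: at line 6 remove [yqi] add [iqi,exeu,neo] -> 15 lines: sss sgm app irffm nrqm mlmc rrzrv iqi exeu neo wsq tdlp hfe uxf ootzg
Hunk 4: at line 9 remove [wsq,tdlp,hfe] add [lrxbn] -> 13 lines: sss sgm app irffm nrqm mlmc rrzrv iqi exeu neo lrxbn uxf ootzg
Hunk 5: at line 1 remove [app,irffm] add [kathr,sbu] -> 13 lines: sss sgm kathr sbu nrqm mlmc rrzrv iqi exeu neo lrxbn uxf ootzg
Hunk 6: at line 3 remove [nrqm,mlmc] add [uwwh] -> 12 lines: sss sgm kathr sbu uwwh rrzrv iqi exeu neo lrxbn uxf ootzg
Hunk 7: at line 5 remove [iqi,exeu,neo] add [eah,njn] -> 11 lines: sss sgm kathr sbu uwwh rrzrv eah njn lrxbn uxf ootzg
Final line 8: njn

Answer: njn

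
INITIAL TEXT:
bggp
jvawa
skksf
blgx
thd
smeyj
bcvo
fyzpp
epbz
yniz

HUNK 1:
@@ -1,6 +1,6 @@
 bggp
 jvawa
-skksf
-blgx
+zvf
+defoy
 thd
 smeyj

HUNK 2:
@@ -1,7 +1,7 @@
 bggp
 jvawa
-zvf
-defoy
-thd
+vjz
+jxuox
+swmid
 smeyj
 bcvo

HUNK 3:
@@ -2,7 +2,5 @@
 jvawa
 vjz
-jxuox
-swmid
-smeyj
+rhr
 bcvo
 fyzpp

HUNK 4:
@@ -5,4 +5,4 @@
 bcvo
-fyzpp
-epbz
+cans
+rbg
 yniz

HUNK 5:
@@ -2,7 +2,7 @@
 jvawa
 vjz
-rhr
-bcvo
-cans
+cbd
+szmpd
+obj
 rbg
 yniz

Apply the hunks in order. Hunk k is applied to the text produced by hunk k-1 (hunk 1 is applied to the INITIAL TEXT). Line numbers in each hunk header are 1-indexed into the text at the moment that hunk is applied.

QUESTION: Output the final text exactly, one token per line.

Hunk 1: at line 1 remove [skksf,blgx] add [zvf,defoy] -> 10 lines: bggp jvawa zvf defoy thd smeyj bcvo fyzpp epbz yniz
Hunk 2: at line 1 remove [zvf,defoy,thd] add [vjz,jxuox,swmid] -> 10 lines: bggp jvawa vjz jxuox swmid smeyj bcvo fyzpp epbz yniz
Hunk 3: at line 2 remove [jxuox,swmid,smeyj] add [rhr] -> 8 lines: bggp jvawa vjz rhr bcvo fyzpp epbz yniz
Hunk 4: at line 5 remove [fyzpp,epbz] add [cans,rbg] -> 8 lines: bggp jvawa vjz rhr bcvo cans rbg yniz
Hunk 5: at line 2 remove [rhr,bcvo,cans] add [cbd,szmpd,obj] -> 8 lines: bggp jvawa vjz cbd szmpd obj rbg yniz

Answer: bggp
jvawa
vjz
cbd
szmpd
obj
rbg
yniz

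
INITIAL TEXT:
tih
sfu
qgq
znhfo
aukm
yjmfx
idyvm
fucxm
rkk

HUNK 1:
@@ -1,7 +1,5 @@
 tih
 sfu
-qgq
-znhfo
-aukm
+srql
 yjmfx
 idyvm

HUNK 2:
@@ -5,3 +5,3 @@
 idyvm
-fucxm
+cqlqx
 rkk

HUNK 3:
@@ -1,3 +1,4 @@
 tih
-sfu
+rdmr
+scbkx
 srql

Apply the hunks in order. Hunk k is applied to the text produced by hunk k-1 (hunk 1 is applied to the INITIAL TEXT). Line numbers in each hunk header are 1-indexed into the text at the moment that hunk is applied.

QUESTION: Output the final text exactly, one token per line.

Answer: tih
rdmr
scbkx
srql
yjmfx
idyvm
cqlqx
rkk

Derivation:
Hunk 1: at line 1 remove [qgq,znhfo,aukm] add [srql] -> 7 lines: tih sfu srql yjmfx idyvm fucxm rkk
Hunk 2: at line 5 remove [fucxm] add [cqlqx] -> 7 lines: tih sfu srql yjmfx idyvm cqlqx rkk
Hunk 3: at line 1 remove [sfu] add [rdmr,scbkx] -> 8 lines: tih rdmr scbkx srql yjmfx idyvm cqlqx rkk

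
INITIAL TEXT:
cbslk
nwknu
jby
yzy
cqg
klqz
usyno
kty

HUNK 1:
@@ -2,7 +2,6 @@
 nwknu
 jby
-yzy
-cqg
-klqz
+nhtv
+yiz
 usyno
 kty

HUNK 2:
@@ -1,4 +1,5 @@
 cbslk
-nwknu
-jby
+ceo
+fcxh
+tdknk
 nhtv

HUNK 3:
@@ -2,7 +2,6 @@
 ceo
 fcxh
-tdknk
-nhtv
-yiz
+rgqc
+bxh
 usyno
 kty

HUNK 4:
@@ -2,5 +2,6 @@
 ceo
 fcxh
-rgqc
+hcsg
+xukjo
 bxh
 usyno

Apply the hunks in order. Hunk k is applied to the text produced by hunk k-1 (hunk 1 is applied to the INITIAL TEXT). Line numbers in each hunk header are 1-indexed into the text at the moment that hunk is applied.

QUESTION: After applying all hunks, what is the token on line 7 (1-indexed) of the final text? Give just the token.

Answer: usyno

Derivation:
Hunk 1: at line 2 remove [yzy,cqg,klqz] add [nhtv,yiz] -> 7 lines: cbslk nwknu jby nhtv yiz usyno kty
Hunk 2: at line 1 remove [nwknu,jby] add [ceo,fcxh,tdknk] -> 8 lines: cbslk ceo fcxh tdknk nhtv yiz usyno kty
Hunk 3: at line 2 remove [tdknk,nhtv,yiz] add [rgqc,bxh] -> 7 lines: cbslk ceo fcxh rgqc bxh usyno kty
Hunk 4: at line 2 remove [rgqc] add [hcsg,xukjo] -> 8 lines: cbslk ceo fcxh hcsg xukjo bxh usyno kty
Final line 7: usyno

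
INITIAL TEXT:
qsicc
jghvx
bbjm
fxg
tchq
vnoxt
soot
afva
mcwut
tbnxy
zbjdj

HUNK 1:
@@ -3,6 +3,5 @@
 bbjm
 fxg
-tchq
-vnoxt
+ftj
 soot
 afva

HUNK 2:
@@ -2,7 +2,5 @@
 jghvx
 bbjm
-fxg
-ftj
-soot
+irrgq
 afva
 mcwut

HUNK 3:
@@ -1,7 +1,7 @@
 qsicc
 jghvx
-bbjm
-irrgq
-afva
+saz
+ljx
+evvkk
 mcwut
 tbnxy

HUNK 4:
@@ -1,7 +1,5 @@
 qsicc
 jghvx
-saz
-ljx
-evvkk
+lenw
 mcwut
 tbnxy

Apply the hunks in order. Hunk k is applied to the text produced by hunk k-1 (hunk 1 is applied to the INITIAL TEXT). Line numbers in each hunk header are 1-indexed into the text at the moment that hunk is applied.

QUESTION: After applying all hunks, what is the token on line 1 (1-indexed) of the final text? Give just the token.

Answer: qsicc

Derivation:
Hunk 1: at line 3 remove [tchq,vnoxt] add [ftj] -> 10 lines: qsicc jghvx bbjm fxg ftj soot afva mcwut tbnxy zbjdj
Hunk 2: at line 2 remove [fxg,ftj,soot] add [irrgq] -> 8 lines: qsicc jghvx bbjm irrgq afva mcwut tbnxy zbjdj
Hunk 3: at line 1 remove [bbjm,irrgq,afva] add [saz,ljx,evvkk] -> 8 lines: qsicc jghvx saz ljx evvkk mcwut tbnxy zbjdj
Hunk 4: at line 1 remove [saz,ljx,evvkk] add [lenw] -> 6 lines: qsicc jghvx lenw mcwut tbnxy zbjdj
Final line 1: qsicc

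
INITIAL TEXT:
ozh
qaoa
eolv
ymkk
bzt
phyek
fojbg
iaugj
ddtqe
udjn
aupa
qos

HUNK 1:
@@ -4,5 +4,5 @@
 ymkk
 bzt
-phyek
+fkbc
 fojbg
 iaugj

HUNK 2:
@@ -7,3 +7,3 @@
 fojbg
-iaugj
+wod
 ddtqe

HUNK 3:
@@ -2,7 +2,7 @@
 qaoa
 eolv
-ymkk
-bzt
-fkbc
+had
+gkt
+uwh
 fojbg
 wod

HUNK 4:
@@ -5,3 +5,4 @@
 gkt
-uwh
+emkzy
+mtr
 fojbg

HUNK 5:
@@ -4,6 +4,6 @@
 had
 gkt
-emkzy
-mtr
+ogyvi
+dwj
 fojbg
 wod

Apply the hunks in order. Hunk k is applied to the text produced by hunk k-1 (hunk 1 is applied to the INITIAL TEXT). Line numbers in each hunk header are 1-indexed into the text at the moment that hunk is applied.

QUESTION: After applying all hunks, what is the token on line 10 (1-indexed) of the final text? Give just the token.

Hunk 1: at line 4 remove [phyek] add [fkbc] -> 12 lines: ozh qaoa eolv ymkk bzt fkbc fojbg iaugj ddtqe udjn aupa qos
Hunk 2: at line 7 remove [iaugj] add [wod] -> 12 lines: ozh qaoa eolv ymkk bzt fkbc fojbg wod ddtqe udjn aupa qos
Hunk 3: at line 2 remove [ymkk,bzt,fkbc] add [had,gkt,uwh] -> 12 lines: ozh qaoa eolv had gkt uwh fojbg wod ddtqe udjn aupa qos
Hunk 4: at line 5 remove [uwh] add [emkzy,mtr] -> 13 lines: ozh qaoa eolv had gkt emkzy mtr fojbg wod ddtqe udjn aupa qos
Hunk 5: at line 4 remove [emkzy,mtr] add [ogyvi,dwj] -> 13 lines: ozh qaoa eolv had gkt ogyvi dwj fojbg wod ddtqe udjn aupa qos
Final line 10: ddtqe

Answer: ddtqe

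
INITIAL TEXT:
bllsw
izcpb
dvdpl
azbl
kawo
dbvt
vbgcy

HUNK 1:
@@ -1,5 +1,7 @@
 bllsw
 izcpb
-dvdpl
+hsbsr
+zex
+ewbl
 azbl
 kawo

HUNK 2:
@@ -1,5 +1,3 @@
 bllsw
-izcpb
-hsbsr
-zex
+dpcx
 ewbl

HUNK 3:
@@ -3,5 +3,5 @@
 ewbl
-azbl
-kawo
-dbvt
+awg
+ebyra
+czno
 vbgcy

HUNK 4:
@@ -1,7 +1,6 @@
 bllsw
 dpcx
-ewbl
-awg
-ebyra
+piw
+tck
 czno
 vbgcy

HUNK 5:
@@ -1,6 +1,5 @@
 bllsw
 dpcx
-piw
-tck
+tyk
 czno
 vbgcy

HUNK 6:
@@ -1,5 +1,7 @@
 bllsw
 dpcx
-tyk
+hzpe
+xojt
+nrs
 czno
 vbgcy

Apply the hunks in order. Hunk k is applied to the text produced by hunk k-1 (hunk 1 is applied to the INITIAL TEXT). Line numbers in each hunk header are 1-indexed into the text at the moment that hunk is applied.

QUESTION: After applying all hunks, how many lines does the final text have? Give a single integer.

Hunk 1: at line 1 remove [dvdpl] add [hsbsr,zex,ewbl] -> 9 lines: bllsw izcpb hsbsr zex ewbl azbl kawo dbvt vbgcy
Hunk 2: at line 1 remove [izcpb,hsbsr,zex] add [dpcx] -> 7 lines: bllsw dpcx ewbl azbl kawo dbvt vbgcy
Hunk 3: at line 3 remove [azbl,kawo,dbvt] add [awg,ebyra,czno] -> 7 lines: bllsw dpcx ewbl awg ebyra czno vbgcy
Hunk 4: at line 1 remove [ewbl,awg,ebyra] add [piw,tck] -> 6 lines: bllsw dpcx piw tck czno vbgcy
Hunk 5: at line 1 remove [piw,tck] add [tyk] -> 5 lines: bllsw dpcx tyk czno vbgcy
Hunk 6: at line 1 remove [tyk] add [hzpe,xojt,nrs] -> 7 lines: bllsw dpcx hzpe xojt nrs czno vbgcy
Final line count: 7

Answer: 7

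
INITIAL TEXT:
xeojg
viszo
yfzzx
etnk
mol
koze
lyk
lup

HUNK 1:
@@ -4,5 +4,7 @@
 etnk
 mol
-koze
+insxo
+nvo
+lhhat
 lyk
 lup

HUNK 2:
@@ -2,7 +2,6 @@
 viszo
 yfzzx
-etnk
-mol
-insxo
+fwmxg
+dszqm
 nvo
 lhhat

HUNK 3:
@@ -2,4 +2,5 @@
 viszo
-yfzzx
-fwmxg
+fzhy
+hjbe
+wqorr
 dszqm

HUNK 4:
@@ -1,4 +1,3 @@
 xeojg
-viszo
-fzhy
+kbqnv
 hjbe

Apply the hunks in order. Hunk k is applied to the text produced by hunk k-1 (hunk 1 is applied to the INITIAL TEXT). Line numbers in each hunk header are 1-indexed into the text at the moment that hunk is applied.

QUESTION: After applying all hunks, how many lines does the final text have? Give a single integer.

Hunk 1: at line 4 remove [koze] add [insxo,nvo,lhhat] -> 10 lines: xeojg viszo yfzzx etnk mol insxo nvo lhhat lyk lup
Hunk 2: at line 2 remove [etnk,mol,insxo] add [fwmxg,dszqm] -> 9 lines: xeojg viszo yfzzx fwmxg dszqm nvo lhhat lyk lup
Hunk 3: at line 2 remove [yfzzx,fwmxg] add [fzhy,hjbe,wqorr] -> 10 lines: xeojg viszo fzhy hjbe wqorr dszqm nvo lhhat lyk lup
Hunk 4: at line 1 remove [viszo,fzhy] add [kbqnv] -> 9 lines: xeojg kbqnv hjbe wqorr dszqm nvo lhhat lyk lup
Final line count: 9

Answer: 9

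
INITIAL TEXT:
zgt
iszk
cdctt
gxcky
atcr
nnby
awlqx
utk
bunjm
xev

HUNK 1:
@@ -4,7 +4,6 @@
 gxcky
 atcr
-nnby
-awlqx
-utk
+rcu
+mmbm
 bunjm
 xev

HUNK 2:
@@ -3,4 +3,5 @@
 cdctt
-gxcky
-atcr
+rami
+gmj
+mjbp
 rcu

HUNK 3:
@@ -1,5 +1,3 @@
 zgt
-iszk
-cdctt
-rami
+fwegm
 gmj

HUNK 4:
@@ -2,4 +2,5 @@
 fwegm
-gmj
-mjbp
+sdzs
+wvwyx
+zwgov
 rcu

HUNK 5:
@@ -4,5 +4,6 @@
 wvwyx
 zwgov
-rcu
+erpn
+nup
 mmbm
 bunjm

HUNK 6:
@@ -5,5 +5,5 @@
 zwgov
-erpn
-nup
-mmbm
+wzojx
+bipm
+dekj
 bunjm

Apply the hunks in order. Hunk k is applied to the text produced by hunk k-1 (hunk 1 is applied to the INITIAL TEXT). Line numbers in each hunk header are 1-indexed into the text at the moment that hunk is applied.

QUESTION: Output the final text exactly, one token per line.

Hunk 1: at line 4 remove [nnby,awlqx,utk] add [rcu,mmbm] -> 9 lines: zgt iszk cdctt gxcky atcr rcu mmbm bunjm xev
Hunk 2: at line 3 remove [gxcky,atcr] add [rami,gmj,mjbp] -> 10 lines: zgt iszk cdctt rami gmj mjbp rcu mmbm bunjm xev
Hunk 3: at line 1 remove [iszk,cdctt,rami] add [fwegm] -> 8 lines: zgt fwegm gmj mjbp rcu mmbm bunjm xev
Hunk 4: at line 2 remove [gmj,mjbp] add [sdzs,wvwyx,zwgov] -> 9 lines: zgt fwegm sdzs wvwyx zwgov rcu mmbm bunjm xev
Hunk 5: at line 4 remove [rcu] add [erpn,nup] -> 10 lines: zgt fwegm sdzs wvwyx zwgov erpn nup mmbm bunjm xev
Hunk 6: at line 5 remove [erpn,nup,mmbm] add [wzojx,bipm,dekj] -> 10 lines: zgt fwegm sdzs wvwyx zwgov wzojx bipm dekj bunjm xev

Answer: zgt
fwegm
sdzs
wvwyx
zwgov
wzojx
bipm
dekj
bunjm
xev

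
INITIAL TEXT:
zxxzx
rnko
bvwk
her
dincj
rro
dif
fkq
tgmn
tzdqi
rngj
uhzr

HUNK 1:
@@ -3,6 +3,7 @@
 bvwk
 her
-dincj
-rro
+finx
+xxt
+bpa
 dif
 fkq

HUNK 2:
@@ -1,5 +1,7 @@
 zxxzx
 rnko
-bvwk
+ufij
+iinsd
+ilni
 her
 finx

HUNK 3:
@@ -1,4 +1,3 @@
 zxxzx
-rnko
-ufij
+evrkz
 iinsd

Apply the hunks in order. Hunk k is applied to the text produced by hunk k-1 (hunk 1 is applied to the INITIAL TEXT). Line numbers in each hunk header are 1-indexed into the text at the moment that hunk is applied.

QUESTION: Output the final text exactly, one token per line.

Answer: zxxzx
evrkz
iinsd
ilni
her
finx
xxt
bpa
dif
fkq
tgmn
tzdqi
rngj
uhzr

Derivation:
Hunk 1: at line 3 remove [dincj,rro] add [finx,xxt,bpa] -> 13 lines: zxxzx rnko bvwk her finx xxt bpa dif fkq tgmn tzdqi rngj uhzr
Hunk 2: at line 1 remove [bvwk] add [ufij,iinsd,ilni] -> 15 lines: zxxzx rnko ufij iinsd ilni her finx xxt bpa dif fkq tgmn tzdqi rngj uhzr
Hunk 3: at line 1 remove [rnko,ufij] add [evrkz] -> 14 lines: zxxzx evrkz iinsd ilni her finx xxt bpa dif fkq tgmn tzdqi rngj uhzr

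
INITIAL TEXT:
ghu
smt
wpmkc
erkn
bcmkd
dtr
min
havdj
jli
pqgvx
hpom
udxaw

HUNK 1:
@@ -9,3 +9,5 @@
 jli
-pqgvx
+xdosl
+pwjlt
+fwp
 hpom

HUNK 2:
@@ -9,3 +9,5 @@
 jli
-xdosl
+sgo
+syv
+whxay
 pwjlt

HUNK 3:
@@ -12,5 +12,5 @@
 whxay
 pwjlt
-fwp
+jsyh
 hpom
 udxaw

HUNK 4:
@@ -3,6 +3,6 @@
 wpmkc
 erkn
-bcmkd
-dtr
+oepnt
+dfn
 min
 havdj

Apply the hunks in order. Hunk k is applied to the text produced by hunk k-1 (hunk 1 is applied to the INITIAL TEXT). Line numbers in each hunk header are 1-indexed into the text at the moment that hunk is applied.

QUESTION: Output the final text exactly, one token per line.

Hunk 1: at line 9 remove [pqgvx] add [xdosl,pwjlt,fwp] -> 14 lines: ghu smt wpmkc erkn bcmkd dtr min havdj jli xdosl pwjlt fwp hpom udxaw
Hunk 2: at line 9 remove [xdosl] add [sgo,syv,whxay] -> 16 lines: ghu smt wpmkc erkn bcmkd dtr min havdj jli sgo syv whxay pwjlt fwp hpom udxaw
Hunk 3: at line 12 remove [fwp] add [jsyh] -> 16 lines: ghu smt wpmkc erkn bcmkd dtr min havdj jli sgo syv whxay pwjlt jsyh hpom udxaw
Hunk 4: at line 3 remove [bcmkd,dtr] add [oepnt,dfn] -> 16 lines: ghu smt wpmkc erkn oepnt dfn min havdj jli sgo syv whxay pwjlt jsyh hpom udxaw

Answer: ghu
smt
wpmkc
erkn
oepnt
dfn
min
havdj
jli
sgo
syv
whxay
pwjlt
jsyh
hpom
udxaw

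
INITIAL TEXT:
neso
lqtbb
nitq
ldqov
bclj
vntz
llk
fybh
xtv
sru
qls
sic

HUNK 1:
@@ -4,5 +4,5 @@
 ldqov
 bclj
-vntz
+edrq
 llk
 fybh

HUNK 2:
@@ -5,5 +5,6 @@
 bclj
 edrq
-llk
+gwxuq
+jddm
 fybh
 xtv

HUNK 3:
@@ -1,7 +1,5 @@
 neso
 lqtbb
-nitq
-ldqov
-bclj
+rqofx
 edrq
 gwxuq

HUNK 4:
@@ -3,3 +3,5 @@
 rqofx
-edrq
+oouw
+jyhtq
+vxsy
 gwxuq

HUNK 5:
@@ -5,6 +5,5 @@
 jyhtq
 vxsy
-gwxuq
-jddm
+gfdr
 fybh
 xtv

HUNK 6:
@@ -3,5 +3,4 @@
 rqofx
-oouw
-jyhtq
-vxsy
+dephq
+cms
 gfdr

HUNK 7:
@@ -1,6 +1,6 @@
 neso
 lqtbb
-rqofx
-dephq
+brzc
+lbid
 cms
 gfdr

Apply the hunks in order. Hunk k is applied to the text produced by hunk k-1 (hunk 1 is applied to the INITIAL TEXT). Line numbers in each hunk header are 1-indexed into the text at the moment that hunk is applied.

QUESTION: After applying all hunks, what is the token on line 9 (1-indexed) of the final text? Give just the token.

Answer: sru

Derivation:
Hunk 1: at line 4 remove [vntz] add [edrq] -> 12 lines: neso lqtbb nitq ldqov bclj edrq llk fybh xtv sru qls sic
Hunk 2: at line 5 remove [llk] add [gwxuq,jddm] -> 13 lines: neso lqtbb nitq ldqov bclj edrq gwxuq jddm fybh xtv sru qls sic
Hunk 3: at line 1 remove [nitq,ldqov,bclj] add [rqofx] -> 11 lines: neso lqtbb rqofx edrq gwxuq jddm fybh xtv sru qls sic
Hunk 4: at line 3 remove [edrq] add [oouw,jyhtq,vxsy] -> 13 lines: neso lqtbb rqofx oouw jyhtq vxsy gwxuq jddm fybh xtv sru qls sic
Hunk 5: at line 5 remove [gwxuq,jddm] add [gfdr] -> 12 lines: neso lqtbb rqofx oouw jyhtq vxsy gfdr fybh xtv sru qls sic
Hunk 6: at line 3 remove [oouw,jyhtq,vxsy] add [dephq,cms] -> 11 lines: neso lqtbb rqofx dephq cms gfdr fybh xtv sru qls sic
Hunk 7: at line 1 remove [rqofx,dephq] add [brzc,lbid] -> 11 lines: neso lqtbb brzc lbid cms gfdr fybh xtv sru qls sic
Final line 9: sru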